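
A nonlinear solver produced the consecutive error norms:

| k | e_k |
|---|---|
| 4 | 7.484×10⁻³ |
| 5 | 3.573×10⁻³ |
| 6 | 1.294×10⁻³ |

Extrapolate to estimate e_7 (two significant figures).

3.2e-4

First estimate the order: p ≈ ln(e_6/e_5) / ln(e_5/e_4) = ln(1.294×10⁻³/3.573×10⁻³)/ln(3.573×10⁻³/7.484×10⁻³) = ln(0.362161)/ln(0.477418) ≈ 1.3737.
Then e_7 ≈ e_6·(e_6/e_5)^p = 1.294×10⁻³·(0.362161)^1.3737 = 1.294×10⁻³·0.247778 ≈ 0.0003206.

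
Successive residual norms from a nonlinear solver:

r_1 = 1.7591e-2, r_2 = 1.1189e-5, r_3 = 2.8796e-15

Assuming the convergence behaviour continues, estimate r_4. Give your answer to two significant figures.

First estimate the order: p ≈ ln(r_3/r_2) / ln(r_2/r_1) = ln(2.8796e-15/1.1189e-5)/ln(1.1189e-5/1.7591e-2) = ln(2.5736e-10)/ln(0.000636064) ≈ 3.0000.
Then r_4 ≈ r_3·(r_3/r_2)^p = 2.8796e-15·(2.5736e-10)^3.0000 = 2.8796e-15·1.7046e-29 ≈ 4.909e-44.

4.9e-44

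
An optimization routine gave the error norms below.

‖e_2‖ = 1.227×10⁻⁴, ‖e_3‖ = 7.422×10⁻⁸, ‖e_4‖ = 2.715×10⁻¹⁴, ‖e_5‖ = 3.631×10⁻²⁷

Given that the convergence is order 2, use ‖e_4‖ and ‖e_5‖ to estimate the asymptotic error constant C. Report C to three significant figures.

4.93

C ≈ ‖e_5‖ / ‖e_4‖^2
  = 3.631×10⁻²⁷ / (2.715×10⁻¹⁴)^2
  = 3.631×10⁻²⁷ / 7.37123e-28 ≈ 4.9259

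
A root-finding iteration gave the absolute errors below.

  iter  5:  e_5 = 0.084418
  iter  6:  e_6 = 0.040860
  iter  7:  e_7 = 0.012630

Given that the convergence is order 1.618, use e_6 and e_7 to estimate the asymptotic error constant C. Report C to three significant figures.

C ≈ e_7 / e_6^1.618
  = 0.012630 / (0.040860)^1.618
  = 0.012630 / 0.00566345 ≈ 2.2301

2.23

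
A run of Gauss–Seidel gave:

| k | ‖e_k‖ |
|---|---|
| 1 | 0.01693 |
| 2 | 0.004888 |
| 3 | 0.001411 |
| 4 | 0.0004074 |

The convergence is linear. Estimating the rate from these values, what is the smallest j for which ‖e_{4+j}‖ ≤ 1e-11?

Rate ρ ≈ ‖e_4‖/‖e_3‖ = 0.0004074/0.001411 = 0.2887.
After j more steps, ‖e_{4+j}‖ ≈ 0.0004074·ρ^j; need ρ^j ≤ 1e-11/0.0004074 = 2.45459e-08.
j ≥ ln(2.45459e-08)/ln(0.2887) = -17.5227/-1.24237 = 14.104.
So 15 more iterations are needed.

15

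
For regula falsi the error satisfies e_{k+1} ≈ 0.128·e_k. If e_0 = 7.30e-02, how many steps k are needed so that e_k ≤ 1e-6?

After k steps, e_k ≈ 7.30e-02·0.128^k.
Need 0.128^k ≤ 1e-6/7.30e-02 = 1.36986e-05.
k ≥ ln(1.36986e-05)/ln(0.128) = -11.1982/-2.05573 = 5.447.
Smallest integer k = 6.

6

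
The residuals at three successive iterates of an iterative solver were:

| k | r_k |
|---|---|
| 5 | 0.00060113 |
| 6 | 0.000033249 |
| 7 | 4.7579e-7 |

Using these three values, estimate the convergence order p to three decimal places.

1.467

p ≈ ln(r_7/r_6) / ln(r_6/r_5)
  = ln(4.7579e-7/0.000033249) / ln(0.000033249/0.00060113)
  = ln(0.0143099) / ln(0.0553108)
  = -4.246804 / -2.894787 ≈ 1.467052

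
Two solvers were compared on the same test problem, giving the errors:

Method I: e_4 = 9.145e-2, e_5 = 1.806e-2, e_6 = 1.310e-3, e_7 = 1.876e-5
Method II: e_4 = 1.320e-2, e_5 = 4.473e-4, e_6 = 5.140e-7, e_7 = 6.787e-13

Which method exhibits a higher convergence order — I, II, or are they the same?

Method I: p ≈ ln(1.876e-5/1.310e-3)/ln(1.310e-3/1.806e-2) ≈ 1.62.
Method II: p ≈ ln(6.787e-13/5.140e-7)/ln(5.140e-7/4.473e-4) ≈ 2.00.
Method II has the higher order (≈2.0 vs ≈1.6).

II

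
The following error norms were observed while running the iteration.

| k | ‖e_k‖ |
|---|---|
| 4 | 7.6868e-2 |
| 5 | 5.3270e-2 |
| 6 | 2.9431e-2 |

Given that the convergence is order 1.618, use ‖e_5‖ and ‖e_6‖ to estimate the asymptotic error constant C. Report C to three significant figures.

3.38

C ≈ ‖e_6‖ / ‖e_5‖^1.618
  = 2.9431e-2 / (5.3270e-2)^1.618
  = 2.9431e-2 / 0.00869859 ≈ 3.3834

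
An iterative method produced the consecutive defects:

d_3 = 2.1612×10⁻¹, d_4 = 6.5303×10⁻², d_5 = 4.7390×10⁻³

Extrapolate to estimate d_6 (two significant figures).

First estimate the order: p ≈ ln(d_5/d_4) / ln(d_4/d_3) = ln(4.7390×10⁻³/6.5303×10⁻²)/ln(6.5303×10⁻²/2.1612×10⁻¹) = ln(0.0725694)/ln(0.302161) ≈ 2.1919.
Then d_6 ≈ d_5·(d_5/d_4)^p = 4.7390×10⁻³·(0.0725694)^2.1919 = 4.7390×10⁻³·0.00318336 ≈ 1.509e-05.

1.5e-5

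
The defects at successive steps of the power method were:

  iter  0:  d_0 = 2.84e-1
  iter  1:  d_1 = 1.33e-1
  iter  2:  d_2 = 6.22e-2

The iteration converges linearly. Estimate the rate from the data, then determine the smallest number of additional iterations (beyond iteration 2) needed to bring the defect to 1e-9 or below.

24

Rate ρ ≈ d_2/d_1 = 6.22e-2/1.33e-1 = 0.4677.
After j more steps, d_{2+j} ≈ 6.22e-2·ρ^j; need ρ^j ≤ 1e-9/6.22e-2 = 1.60772e-08.
j ≥ ln(1.60772e-08)/ln(0.4677) = -17.9459/-0.75993 = 23.615.
So 24 more iterations are needed.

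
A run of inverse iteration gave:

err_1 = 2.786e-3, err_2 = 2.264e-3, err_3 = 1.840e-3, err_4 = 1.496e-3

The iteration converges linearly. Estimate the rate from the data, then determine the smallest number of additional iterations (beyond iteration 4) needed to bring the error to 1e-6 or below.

Rate ρ ≈ err_4/err_3 = 1.496e-3/1.840e-3 = 0.8130.
After j more steps, err_{4+j} ≈ 1.496e-3·ρ^j; need ρ^j ≤ 1e-6/1.496e-3 = 0.000668449.
j ≥ ln(0.000668449)/ln(0.8130) = -7.3106/-0.20702 = 35.313.
So 36 more iterations are needed.

36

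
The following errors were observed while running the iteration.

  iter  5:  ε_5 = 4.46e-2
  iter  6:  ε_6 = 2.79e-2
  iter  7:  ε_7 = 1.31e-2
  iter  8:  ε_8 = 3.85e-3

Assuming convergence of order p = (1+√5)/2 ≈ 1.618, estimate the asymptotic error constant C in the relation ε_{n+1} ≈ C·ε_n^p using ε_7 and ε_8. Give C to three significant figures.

C ≈ ε_8 / ε_7^1.618
  = 3.85e-3 / (1.31e-2)^1.618
  = 3.85e-3 / 0.000898969 ≈ 4.2827

4.28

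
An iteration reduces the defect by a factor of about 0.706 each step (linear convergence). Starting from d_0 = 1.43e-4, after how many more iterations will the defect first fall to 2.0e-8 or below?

26

After k steps, d_k ≈ 1.43e-4·0.706^k.
Need 0.706^k ≤ 2.0e-8/1.43e-4 = 0.00013986.
k ≥ ln(0.00013986)/ln(0.706) = -8.8749/-0.34814 = 25.492.
Smallest integer k = 26.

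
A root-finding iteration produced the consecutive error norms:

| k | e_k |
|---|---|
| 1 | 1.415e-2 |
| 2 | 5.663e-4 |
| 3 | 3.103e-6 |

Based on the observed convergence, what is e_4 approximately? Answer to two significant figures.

6.8e-10

First estimate the order: p ≈ ln(e_3/e_2) / ln(e_2/e_1) = ln(3.103e-6/5.663e-4)/ln(5.663e-4/1.415e-2) = ln(0.00547943)/ln(0.0400212) ≈ 1.6178.
Then e_4 ≈ e_3·(e_3/e_2)^p = 3.103e-6·(0.00547943)^1.6178 = 3.103e-6·0.000219647 ≈ 6.816e-10.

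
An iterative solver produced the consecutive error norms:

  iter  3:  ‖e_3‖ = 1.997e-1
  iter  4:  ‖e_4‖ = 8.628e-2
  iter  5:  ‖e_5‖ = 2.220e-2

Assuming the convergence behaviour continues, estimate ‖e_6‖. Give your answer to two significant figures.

2.5e-3

First estimate the order: p ≈ ln(‖e_5‖/‖e_4‖) / ln(‖e_4‖/‖e_3‖) = ln(2.220e-2/8.628e-2)/ln(8.628e-2/1.997e-1) = ln(0.257302)/ln(0.432048) ≈ 1.6176.
Then ‖e_6‖ ≈ ‖e_5‖·(‖e_5‖/‖e_4‖)^p = 2.220e-2·(0.257302)^1.6176 = 2.220e-2·0.111258 ≈ 0.00247.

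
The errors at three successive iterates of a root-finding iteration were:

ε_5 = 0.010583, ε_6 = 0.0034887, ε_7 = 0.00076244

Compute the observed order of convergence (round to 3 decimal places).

p ≈ ln(ε_7/ε_6) / ln(ε_6/ε_5)
  = ln(0.00076244/0.0034887) / ln(0.0034887/0.010583)
  = ln(0.218546) / ln(0.329651)
  = -1.520759 / -1.109721 ≈ 1.370398

1.370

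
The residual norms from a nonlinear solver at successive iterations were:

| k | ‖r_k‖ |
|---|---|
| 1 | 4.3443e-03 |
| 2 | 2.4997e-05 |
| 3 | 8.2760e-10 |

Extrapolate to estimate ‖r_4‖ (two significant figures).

First estimate the order: p ≈ ln(‖r_3‖/‖r_2‖) / ln(‖r_2‖/‖r_1‖) = ln(8.2760e-10/2.4997e-05)/ln(2.4997e-05/4.3443e-03) = ln(3.3108e-05)/ln(0.00575398) ≈ 2.0000.
Then ‖r_4‖ ≈ ‖r_3‖·(‖r_3‖/‖r_2‖)^p = 8.2760e-10·(3.3108e-05)^2.0000 = 8.2760e-10·1.09614e-09 ≈ 9.072e-19.

9.1e-19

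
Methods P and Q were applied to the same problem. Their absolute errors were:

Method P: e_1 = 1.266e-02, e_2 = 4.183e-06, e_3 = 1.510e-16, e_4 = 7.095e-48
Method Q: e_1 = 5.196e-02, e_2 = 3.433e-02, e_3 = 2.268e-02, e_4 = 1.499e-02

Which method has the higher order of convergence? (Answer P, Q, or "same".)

Method P: p ≈ ln(7.095e-48/1.510e-16)/ln(1.510e-16/4.183e-06) ≈ 3.00.
Method Q: p ≈ ln(1.499e-02/2.268e-02)/ln(2.268e-02/3.433e-02) ≈ 1.00.
Method P has the higher order (≈3.0 vs ≈1.0).

P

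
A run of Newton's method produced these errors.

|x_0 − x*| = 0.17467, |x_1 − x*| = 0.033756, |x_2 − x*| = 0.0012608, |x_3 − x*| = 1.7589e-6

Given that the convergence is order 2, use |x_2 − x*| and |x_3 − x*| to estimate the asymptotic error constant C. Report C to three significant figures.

1.11

C ≈ |x_3 − x*| / |x_2 − x*|^2
  = 1.7589e-6 / (0.0012608)^2
  = 1.7589e-6 / 1.58962e-06 ≈ 1.1065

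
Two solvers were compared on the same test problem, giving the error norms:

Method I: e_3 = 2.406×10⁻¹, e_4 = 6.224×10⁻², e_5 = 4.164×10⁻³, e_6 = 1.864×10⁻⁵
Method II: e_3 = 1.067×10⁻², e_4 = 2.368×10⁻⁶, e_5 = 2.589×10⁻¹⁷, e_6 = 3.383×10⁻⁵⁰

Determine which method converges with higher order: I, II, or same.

Method I: p ≈ ln(1.864×10⁻⁵/4.164×10⁻³)/ln(4.164×10⁻³/6.224×10⁻²) ≈ 2.00.
Method II: p ≈ ln(3.383×10⁻⁵⁰/2.589×10⁻¹⁷)/ln(2.589×10⁻¹⁷/2.368×10⁻⁶) ≈ 3.00.
Method II has the higher order (≈3.0 vs ≈2.0).

II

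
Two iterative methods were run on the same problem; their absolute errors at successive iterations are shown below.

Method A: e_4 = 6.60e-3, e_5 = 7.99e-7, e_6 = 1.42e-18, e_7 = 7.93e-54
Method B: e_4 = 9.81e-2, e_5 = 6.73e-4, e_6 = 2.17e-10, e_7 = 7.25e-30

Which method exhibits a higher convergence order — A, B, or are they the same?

Method A: p ≈ ln(7.93e-54/1.42e-18)/ln(1.42e-18/7.99e-7) ≈ 3.00.
Method B: p ≈ ln(7.25e-30/2.17e-10)/ln(2.17e-10/6.73e-4) ≈ 3.00.
Both orders ≈ 3.0 — effectively the same.

same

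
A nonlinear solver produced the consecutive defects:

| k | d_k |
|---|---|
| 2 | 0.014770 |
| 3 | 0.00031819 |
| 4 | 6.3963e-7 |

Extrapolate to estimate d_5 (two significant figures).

First estimate the order: p ≈ ln(d_4/d_3) / ln(d_3/d_2) = ln(6.3963e-7/0.00031819)/ln(0.00031819/0.014770) = ln(0.00201021)/ln(0.021543) ≈ 1.6180.
Then d_5 ≈ d_4·(d_4/d_3)^p = 6.3963e-7·(0.00201021)^1.6180 = 6.3963e-7·4.33156e-05 ≈ 2.771e-11.

2.8e-11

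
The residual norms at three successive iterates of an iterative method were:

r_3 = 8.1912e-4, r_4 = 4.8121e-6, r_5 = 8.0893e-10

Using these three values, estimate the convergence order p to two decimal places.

1.69

p ≈ ln(r_5/r_4) / ln(r_4/r_3)
  = ln(8.0893e-10/4.8121e-6) / ln(4.8121e-6/8.1912e-4)
  = ln(0.000168103) / ln(0.00587472)
  = -8.69093 / -5.13710 ≈ 1.69180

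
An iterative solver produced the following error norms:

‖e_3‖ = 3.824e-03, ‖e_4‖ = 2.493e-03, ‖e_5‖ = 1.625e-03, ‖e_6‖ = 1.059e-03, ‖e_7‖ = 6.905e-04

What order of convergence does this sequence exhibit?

1

Consecutive ratios: ‖e_7‖/‖e_6‖ = 6.905e-04/1.059e-03 = 0.65203, ‖e_6‖/‖e_5‖ = 1.059e-03/1.625e-03 = 0.651692.
p ≈ ln(0.65203)/ln(0.651692) = -0.4277/-0.4282 ≈ 1.00.
So the convergence is linear (order 1).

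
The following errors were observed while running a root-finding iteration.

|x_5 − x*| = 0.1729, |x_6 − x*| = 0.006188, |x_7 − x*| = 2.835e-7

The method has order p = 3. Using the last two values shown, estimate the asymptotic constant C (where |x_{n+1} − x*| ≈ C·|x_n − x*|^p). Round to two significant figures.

1.2

C ≈ |x_7 − x*| / |x_6 − x*|^3
  = 2.835e-7 / (0.006188)^3
  = 2.835e-7 / 2.36947e-07 ≈ 1.1965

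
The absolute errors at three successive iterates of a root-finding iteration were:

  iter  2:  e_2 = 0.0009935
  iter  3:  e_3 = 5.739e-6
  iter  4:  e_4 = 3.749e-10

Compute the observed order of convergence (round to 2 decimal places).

p ≈ ln(e_4/e_3) / ln(e_3/e_2)
  = ln(3.749e-10/5.739e-6) / ln(5.739e-6/0.0009935)
  = ln(6.5325e-05) / ln(0.00577655)
  = -9.63614 / -5.15395 ≈ 1.86966

1.87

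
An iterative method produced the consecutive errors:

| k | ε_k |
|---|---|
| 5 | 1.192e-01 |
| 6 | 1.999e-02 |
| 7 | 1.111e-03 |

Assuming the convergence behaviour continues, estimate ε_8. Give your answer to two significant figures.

1.0e-5

First estimate the order: p ≈ ln(ε_7/ε_6) / ln(ε_6/ε_5) = ln(1.111e-03/1.999e-02)/ln(1.999e-02/1.192e-01) = ln(0.0555778)/ln(0.167701) ≈ 1.6185.
Then ε_8 ≈ ε_7·(ε_7/ε_6)^p = 1.111e-03·(0.0555778)^1.6185 = 1.111e-03·0.009303 ≈ 1.034e-05.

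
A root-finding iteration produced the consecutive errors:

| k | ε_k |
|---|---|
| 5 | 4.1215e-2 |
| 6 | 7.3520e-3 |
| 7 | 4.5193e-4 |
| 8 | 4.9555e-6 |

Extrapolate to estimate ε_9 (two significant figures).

3.3e-9

First estimate the order: p ≈ ln(ε_8/ε_7) / ln(ε_7/ε_6) = ln(4.9555e-6/4.5193e-4)/ln(4.5193e-4/7.3520e-3) = ln(0.0109652)/ln(0.0614703) ≈ 1.6180.
Then ε_9 ≈ ε_8·(ε_8/ε_7)^p = 4.9555e-6·(0.0109652)^1.6180 = 4.9555e-6·0.000674135 ≈ 3.341e-09.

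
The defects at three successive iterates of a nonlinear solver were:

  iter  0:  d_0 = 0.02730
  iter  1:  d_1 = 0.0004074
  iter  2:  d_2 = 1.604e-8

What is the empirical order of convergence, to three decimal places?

2.412

p ≈ ln(d_2/d_1) / ln(d_1/d_0)
  = ln(1.604e-8/0.0004074) / ln(0.0004074/0.02730)
  = ln(3.93716e-05) / ln(0.0149231)
  = -10.142466 / -4.204845 ≈ 2.412090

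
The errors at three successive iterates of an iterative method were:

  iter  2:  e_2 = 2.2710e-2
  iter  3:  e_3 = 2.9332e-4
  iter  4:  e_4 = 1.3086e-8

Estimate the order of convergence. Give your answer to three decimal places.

p ≈ ln(e_4/e_3) / ln(e_3/e_2)
  = ln(1.3086e-8/2.9332e-4) / ln(2.9332e-4/2.2710e-2)
  = ln(4.46134e-05) / ln(0.0129159)
  = -10.017476 / -4.349296 ≈ 2.303241

2.303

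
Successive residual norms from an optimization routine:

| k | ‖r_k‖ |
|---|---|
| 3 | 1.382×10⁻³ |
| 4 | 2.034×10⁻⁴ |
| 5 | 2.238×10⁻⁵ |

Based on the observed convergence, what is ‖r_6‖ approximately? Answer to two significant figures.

First estimate the order: p ≈ ln(‖r_5‖/‖r_4‖) / ln(‖r_4‖/‖r_3‖) = ln(2.238×10⁻⁵/2.034×10⁻⁴)/ln(2.034×10⁻⁴/1.382×10⁻³) = ln(0.110029)/ln(0.147178) ≈ 1.1518.
Then ‖r_6‖ ≈ ‖r_5‖·(‖r_5‖/‖r_4‖)^p = 2.238×10⁻⁵·(0.110029)^1.1518 = 2.238×10⁻⁵·0.078706 ≈ 1.761e-06.

1.8e-6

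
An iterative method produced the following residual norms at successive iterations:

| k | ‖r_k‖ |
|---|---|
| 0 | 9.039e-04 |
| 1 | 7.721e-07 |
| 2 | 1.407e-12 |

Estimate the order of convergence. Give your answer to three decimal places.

1.870

p ≈ ln(‖r_2‖/‖r_1‖) / ln(‖r_1‖/‖r_0‖)
  = ln(1.407e-12/7.721e-07) / ln(7.721e-07/9.039e-04)
  = ln(1.8223e-06) / ln(0.000854187)
  = -13.215411 / -7.065360 ≈ 1.870451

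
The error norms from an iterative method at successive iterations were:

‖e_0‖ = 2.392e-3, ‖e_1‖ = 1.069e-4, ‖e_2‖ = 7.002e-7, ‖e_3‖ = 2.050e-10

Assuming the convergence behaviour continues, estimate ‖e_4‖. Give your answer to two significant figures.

3.9e-16

First estimate the order: p ≈ ln(‖e_3‖/‖e_2‖) / ln(‖e_2‖/‖e_1‖) = ln(2.050e-10/7.002e-7)/ln(7.002e-7/1.069e-4) = ln(0.000292773)/ln(0.00655005) ≈ 1.6181.
Then ‖e_4‖ ≈ ‖e_3‖·(‖e_3‖/‖e_2‖)^p = 2.050e-10·(0.000292773)^1.6181 = 2.050e-10·1.91643e-06 ≈ 3.929e-16.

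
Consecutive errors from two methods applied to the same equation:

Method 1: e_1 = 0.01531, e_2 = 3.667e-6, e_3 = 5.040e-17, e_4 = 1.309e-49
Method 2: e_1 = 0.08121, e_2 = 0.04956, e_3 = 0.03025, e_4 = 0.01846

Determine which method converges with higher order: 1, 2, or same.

1

Method 1: p ≈ ln(1.309e-49/5.040e-17)/ln(5.040e-17/3.667e-6) ≈ 3.00.
Method 2: p ≈ ln(0.01846/0.03025)/ln(0.03025/0.04956) ≈ 1.00.
Method 1 has the higher order (≈3.0 vs ≈1.0).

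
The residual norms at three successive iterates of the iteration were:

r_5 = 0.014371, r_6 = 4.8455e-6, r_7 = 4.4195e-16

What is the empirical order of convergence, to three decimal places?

p ≈ ln(r_7/r_6) / ln(r_6/r_5)
  = ln(4.4195e-16/4.8455e-6) / ln(4.8455e-6/0.014371)
  = ln(9.12083e-11) / ln(0.000337172)
  = -23.117875 / -7.994917 ≈ 2.891572

2.892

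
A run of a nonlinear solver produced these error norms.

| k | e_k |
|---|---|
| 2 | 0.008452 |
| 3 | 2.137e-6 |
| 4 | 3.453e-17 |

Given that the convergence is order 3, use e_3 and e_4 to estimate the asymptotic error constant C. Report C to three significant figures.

C ≈ e_4 / e_3^3
  = 3.453e-17 / (2.137e-6)^3
  = 3.453e-17 / 9.75919e-18 ≈ 3.5382

3.54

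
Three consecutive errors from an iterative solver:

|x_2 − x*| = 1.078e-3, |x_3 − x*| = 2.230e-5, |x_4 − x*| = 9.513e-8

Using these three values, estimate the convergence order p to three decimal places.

p ≈ ln(|x_4 − x*|/|x_3 − x*|) / ln(|x_3 − x*|/|x_2 − x*|)
  = ln(9.513e-8/2.230e-5) / ln(2.230e-5/1.078e-3)
  = ln(0.00426592) / ln(0.0206865)
  = -5.457097 / -3.878274 ≈ 1.407094

1.407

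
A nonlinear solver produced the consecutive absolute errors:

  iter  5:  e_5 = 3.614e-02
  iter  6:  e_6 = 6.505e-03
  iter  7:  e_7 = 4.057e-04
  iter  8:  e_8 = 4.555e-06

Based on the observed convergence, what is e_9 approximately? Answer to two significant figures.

First estimate the order: p ≈ ln(e_8/e_7) / ln(e_7/e_6) = ln(4.555e-06/4.057e-04)/ln(4.057e-04/6.505e-03) = ln(0.0112275)/ln(0.0623674) ≈ 1.6180.
Then e_9 ≈ e_8·(e_8/e_7)^p = 4.555e-06·(0.0112275)^1.6180 = 4.555e-06·0.000700419 ≈ 3.19e-09.

3.2e-9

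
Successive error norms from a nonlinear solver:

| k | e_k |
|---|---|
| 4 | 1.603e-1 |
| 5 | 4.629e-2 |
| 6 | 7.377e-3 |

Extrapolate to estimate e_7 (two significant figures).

4.9e-4

First estimate the order: p ≈ ln(e_6/e_5) / ln(e_5/e_4) = ln(7.377e-3/4.629e-2)/ln(4.629e-2/1.603e-1) = ln(0.159365)/ln(0.288771) ≈ 1.4786.
Then e_7 ≈ e_6·(e_6/e_5)^p = 7.377e-3·(0.159365)^1.4786 = 7.377e-3·0.0661696 ≈ 0.0004881.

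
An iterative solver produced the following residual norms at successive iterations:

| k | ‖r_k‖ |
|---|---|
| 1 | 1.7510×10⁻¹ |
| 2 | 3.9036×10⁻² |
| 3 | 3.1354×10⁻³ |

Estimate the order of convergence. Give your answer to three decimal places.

p ≈ ln(‖r_3‖/‖r_2‖) / ln(‖r_2‖/‖r_1‖)
  = ln(3.1354×10⁻³/3.9036×10⁻²) / ln(3.9036×10⁻²/1.7510×10⁻¹)
  = ln(0.0803207) / ln(0.222935)
  = -2.521728 / -1.500875 ≈ 1.680172

1.680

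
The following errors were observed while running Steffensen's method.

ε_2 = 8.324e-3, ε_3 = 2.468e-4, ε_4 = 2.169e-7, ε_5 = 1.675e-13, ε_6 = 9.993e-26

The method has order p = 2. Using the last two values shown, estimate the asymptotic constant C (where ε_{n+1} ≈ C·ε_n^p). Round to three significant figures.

3.56

C ≈ ε_6 / ε_5^2
  = 9.993e-26 / (1.675e-13)^2
  = 9.993e-26 / 2.80562e-26 ≈ 3.5618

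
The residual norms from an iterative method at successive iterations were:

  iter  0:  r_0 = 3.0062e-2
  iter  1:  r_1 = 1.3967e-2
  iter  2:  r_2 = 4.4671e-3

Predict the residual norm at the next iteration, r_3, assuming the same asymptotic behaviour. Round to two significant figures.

First estimate the order: p ≈ ln(r_2/r_1) / ln(r_1/r_0) = ln(4.4671e-3/1.3967e-2)/ln(1.3967e-2/3.0062e-2) = ln(0.319832)/ln(0.464606) ≈ 1.4871.
Then r_3 ≈ r_2·(r_2/r_1)^p = 4.4671e-3·(0.319832)^1.4871 = 4.4671e-3·0.183556 ≈ 0.00082.

8.2e-4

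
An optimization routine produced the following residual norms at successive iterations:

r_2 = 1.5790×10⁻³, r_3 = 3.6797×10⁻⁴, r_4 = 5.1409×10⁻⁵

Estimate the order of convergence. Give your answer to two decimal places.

1.35

p ≈ ln(r_4/r_3) / ln(r_3/r_2)
  = ln(5.1409×10⁻⁵/3.6797×10⁻⁴) / ln(3.6797×10⁻⁴/1.5790×10⁻³)
  = ln(0.13971) / ln(0.23304)
  = -1.96819 / -1.45655 ≈ 1.35127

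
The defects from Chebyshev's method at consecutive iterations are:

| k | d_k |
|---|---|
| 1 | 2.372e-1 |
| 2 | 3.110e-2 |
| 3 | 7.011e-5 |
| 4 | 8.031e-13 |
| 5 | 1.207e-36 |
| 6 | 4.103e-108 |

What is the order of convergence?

Consecutive ratios: d_6/d_5 = 4.103e-108/1.207e-36 = 3.39934e-72, d_5/d_4 = 1.207e-36/8.031e-13 = 1.50293e-24.
p ≈ ln(3.39934e-72)/ln(1.50293e-24) = -164.5625/-54.8546 ≈ 3.00.
So the convergence is cubic (order 3).

3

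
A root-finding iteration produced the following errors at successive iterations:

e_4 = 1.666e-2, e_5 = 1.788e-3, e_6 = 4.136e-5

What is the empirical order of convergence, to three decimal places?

p ≈ ln(e_6/e_5) / ln(e_5/e_4)
  = ln(4.136e-5/1.788e-3) / ln(1.788e-3/1.666e-2)
  = ln(0.023132) / ln(0.107323)
  = -3.766538 / -2.231912 ≈ 1.687584

1.688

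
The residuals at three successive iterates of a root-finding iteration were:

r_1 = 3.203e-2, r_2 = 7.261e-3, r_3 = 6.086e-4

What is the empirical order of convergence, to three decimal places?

1.670

p ≈ ln(r_3/r_2) / ln(r_2/r_1)
  = ln(6.086e-4/7.261e-3) / ln(7.261e-3/3.203e-2)
  = ln(0.0838177) / ln(0.226694)
  = -2.479111 / -1.484154 ≈ 1.670387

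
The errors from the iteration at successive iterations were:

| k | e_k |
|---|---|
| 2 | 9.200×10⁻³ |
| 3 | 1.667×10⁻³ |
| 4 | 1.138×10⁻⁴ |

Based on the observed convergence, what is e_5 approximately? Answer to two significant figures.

1.7e-6

First estimate the order: p ≈ ln(e_4/e_3) / ln(e_3/e_2) = ln(1.138×10⁻⁴/1.667×10⁻³)/ln(1.667×10⁻³/9.200×10⁻³) = ln(0.0682663)/ln(0.181196) ≈ 1.5715.
Then e_5 ≈ e_4·(e_4/e_3)^p = 1.138×10⁻⁴·(0.0682663)^1.5715 = 1.138×10⁻⁴·0.0147216 ≈ 1.675e-06.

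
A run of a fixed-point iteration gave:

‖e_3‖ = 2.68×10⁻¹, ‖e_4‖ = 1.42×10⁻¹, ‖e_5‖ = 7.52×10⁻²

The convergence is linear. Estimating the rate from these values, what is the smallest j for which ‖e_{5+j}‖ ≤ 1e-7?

Rate ρ ≈ ‖e_5‖/‖e_4‖ = 7.52×10⁻²/1.42×10⁻¹ = 0.5296.
After j more steps, ‖e_{5+j}‖ ≈ 7.52×10⁻²·ρ^j; need ρ^j ≤ 1e-7/7.52×10⁻² = 1.32979e-06.
j ≥ ln(1.32979e-06)/ln(0.5296) = -13.5305/-0.63563 = 21.287.
So 22 more iterations are needed.

22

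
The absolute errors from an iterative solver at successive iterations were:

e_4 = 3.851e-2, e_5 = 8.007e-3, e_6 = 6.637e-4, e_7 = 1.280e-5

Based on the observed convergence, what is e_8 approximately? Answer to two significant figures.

2.4e-8

First estimate the order: p ≈ ln(e_7/e_6) / ln(e_6/e_5) = ln(1.280e-5/6.637e-4)/ln(6.637e-4/8.007e-3) = ln(0.0192858)/ln(0.08289) ≈ 1.5855.
Then e_8 ≈ e_7·(e_7/e_6)^p = 1.280e-5·(0.0192858)^1.5855 = 1.280e-5·0.00191093 ≈ 2.446e-08.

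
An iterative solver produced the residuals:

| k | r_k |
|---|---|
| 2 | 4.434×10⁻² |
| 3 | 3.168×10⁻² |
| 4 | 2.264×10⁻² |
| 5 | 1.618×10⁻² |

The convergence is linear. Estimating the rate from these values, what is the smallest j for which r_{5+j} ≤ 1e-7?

Rate ρ ≈ r_5/r_4 = 1.618×10⁻²/2.264×10⁻² = 0.7147.
After j more steps, r_{5+j} ≈ 1.618×10⁻²·ρ^j; need ρ^j ≤ 1e-7/1.618×10⁻² = 6.18047e-06.
j ≥ ln(6.18047e-06)/ln(0.7147) = -11.9941/-0.33589 = 35.708.
So 36 more iterations are needed.

36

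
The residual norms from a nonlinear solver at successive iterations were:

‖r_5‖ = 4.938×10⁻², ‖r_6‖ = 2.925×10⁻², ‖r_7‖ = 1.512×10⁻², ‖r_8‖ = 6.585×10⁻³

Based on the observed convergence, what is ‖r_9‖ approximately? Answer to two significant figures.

2.3e-3

First estimate the order: p ≈ ln(‖r_8‖/‖r_7‖) / ln(‖r_7‖/‖r_6‖) = ln(6.585×10⁻³/1.512×10⁻²)/ln(1.512×10⁻²/2.925×10⁻²) = ln(0.435516)/ln(0.516923) ≈ 1.2597.
Then ‖r_9‖ ≈ ‖r_8‖·(‖r_8‖/‖r_7‖)^p = 6.585×10⁻³·(0.435516)^1.2597 = 6.585×10⁻³·0.350957 ≈ 0.002311.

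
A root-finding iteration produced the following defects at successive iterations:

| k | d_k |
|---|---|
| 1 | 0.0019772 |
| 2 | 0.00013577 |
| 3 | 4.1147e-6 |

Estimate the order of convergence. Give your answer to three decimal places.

p ≈ ln(d_3/d_2) / ln(d_2/d_1)
  = ln(4.1147e-6/0.00013577) / ln(0.00013577/0.0019772)
  = ln(0.0303064) / ln(0.0686678)
  = -3.496396 / -2.678475 ≈ 1.305368

1.305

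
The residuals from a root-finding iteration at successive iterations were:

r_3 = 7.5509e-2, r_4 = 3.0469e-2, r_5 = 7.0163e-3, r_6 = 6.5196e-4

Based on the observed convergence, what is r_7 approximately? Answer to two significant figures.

1.4e-5

First estimate the order: p ≈ ln(r_6/r_5) / ln(r_5/r_4) = ln(6.5196e-4/7.0163e-3)/ln(7.0163e-3/3.0469e-2) = ln(0.0929208)/ln(0.230277) ≈ 1.6180.
Then r_7 ≈ r_6·(r_6/r_5)^p = 6.5196e-4·(0.0929208)^1.6180 = 6.5196e-4·0.0213997 ≈ 1.395e-05.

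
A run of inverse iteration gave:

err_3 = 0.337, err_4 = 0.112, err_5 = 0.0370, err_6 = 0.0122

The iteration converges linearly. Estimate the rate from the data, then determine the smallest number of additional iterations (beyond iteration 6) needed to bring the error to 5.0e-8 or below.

Rate ρ ≈ err_6/err_5 = 0.0122/0.0370 = 0.3297.
After j more steps, err_{6+j} ≈ 0.0122·ρ^j; need ρ^j ≤ 5.0e-8/0.0122 = 4.09836e-06.
j ≥ ln(4.09836e-06)/ln(0.3297) = -12.4049/-1.10957 = 11.180.
So 12 more iterations are needed.

12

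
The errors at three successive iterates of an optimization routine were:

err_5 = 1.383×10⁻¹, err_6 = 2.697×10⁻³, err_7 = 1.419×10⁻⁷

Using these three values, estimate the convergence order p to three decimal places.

2.502

p ≈ ln(err_7/err_6) / ln(err_6/err_5)
  = ln(1.419×10⁻⁷/2.697×10⁻³) / ln(2.697×10⁻³/1.383×10⁻¹)
  = ln(5.2614e-05) / ln(0.0195011)
  = -9.852528 / -3.937284 ≈ 2.502367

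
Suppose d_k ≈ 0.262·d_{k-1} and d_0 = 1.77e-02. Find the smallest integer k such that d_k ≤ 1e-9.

After k steps, d_k ≈ 1.77e-02·0.262^k.
Need 0.262^k ≤ 1e-9/1.77e-02 = 5.64972e-08.
k ≥ ln(5.64972e-08)/ln(0.262) = -16.6891/-1.33941 = 12.460.
Smallest integer k = 13.

13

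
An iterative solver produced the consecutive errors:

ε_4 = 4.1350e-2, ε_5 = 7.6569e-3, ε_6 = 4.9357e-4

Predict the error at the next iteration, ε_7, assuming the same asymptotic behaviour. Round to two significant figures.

5.7e-6

First estimate the order: p ≈ ln(ε_6/ε_5) / ln(ε_5/ε_4) = ln(4.9357e-4/7.6569e-3)/ln(7.6569e-3/4.1350e-2) = ln(0.0644608)/ln(0.185173) ≈ 1.6257.
Then ε_7 ≈ ε_6·(ε_6/ε_5)^p = 4.9357e-4·(0.0644608)^1.6257 = 4.9357e-4·0.011595 ≈ 5.723e-06.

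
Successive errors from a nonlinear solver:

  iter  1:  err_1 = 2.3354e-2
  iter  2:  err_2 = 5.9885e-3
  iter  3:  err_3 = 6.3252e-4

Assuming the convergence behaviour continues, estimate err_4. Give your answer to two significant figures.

1.5e-5

First estimate the order: p ≈ ln(err_3/err_2) / ln(err_2/err_1) = ln(6.3252e-4/5.9885e-3)/ln(5.9885e-3/2.3354e-2) = ln(0.105622)/ln(0.256423) ≈ 1.6517.
Then err_4 ≈ err_3·(err_3/err_2)^p = 6.3252e-4·(0.105622)^1.6517 = 6.3252e-4·0.0244082 ≈ 1.544e-05.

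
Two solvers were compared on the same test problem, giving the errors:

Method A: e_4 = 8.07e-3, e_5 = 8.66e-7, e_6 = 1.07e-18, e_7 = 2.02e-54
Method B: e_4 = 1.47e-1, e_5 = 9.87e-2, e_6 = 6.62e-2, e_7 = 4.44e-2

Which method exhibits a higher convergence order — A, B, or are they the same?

A

Method A: p ≈ ln(2.02e-54/1.07e-18)/ln(1.07e-18/8.66e-7) ≈ 3.00.
Method B: p ≈ ln(4.44e-2/6.62e-2)/ln(6.62e-2/9.87e-2) ≈ 1.00.
Method A has the higher order (≈3.0 vs ≈1.0).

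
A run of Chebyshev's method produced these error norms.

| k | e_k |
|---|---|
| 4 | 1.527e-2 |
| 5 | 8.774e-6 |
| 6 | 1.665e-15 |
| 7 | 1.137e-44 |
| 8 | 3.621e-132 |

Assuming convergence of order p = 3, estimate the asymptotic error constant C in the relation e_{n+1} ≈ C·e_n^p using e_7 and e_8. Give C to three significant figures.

2.46

C ≈ e_8 / e_7^3
  = 3.621e-132 / (1.137e-44)^3
  = 3.621e-132 / 1.46988e-132 ≈ 2.4635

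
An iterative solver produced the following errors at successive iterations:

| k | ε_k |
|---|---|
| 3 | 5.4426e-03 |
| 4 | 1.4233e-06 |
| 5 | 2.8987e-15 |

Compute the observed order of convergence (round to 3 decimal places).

p ≈ ln(ε_5/ε_4) / ln(ε_4/ε_3)
  = ln(2.8987e-15/1.4233e-06) / ln(1.4233e-06/5.4426e-03)
  = ln(2.03661e-09) / ln(0.000261511)
  = -20.011979 / -8.249034 ≈ 2.425978

2.426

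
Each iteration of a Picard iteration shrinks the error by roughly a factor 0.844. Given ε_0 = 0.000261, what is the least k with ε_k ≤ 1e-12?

After k steps, ε_k ≈ 0.000261·0.844^k.
Need 0.844^k ≤ 1e-12/0.000261 = 3.83142e-09.
k ≥ ln(3.83142e-09)/ln(0.844) = -19.3800/-0.16960 = 114.269.
Smallest integer k = 115.

115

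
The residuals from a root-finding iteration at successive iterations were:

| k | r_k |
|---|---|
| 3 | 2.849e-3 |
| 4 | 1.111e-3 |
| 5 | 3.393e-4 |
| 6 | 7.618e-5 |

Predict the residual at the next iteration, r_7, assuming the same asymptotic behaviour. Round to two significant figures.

First estimate the order: p ≈ ln(r_6/r_5) / ln(r_5/r_4) = ln(7.618e-5/3.393e-4)/ln(3.393e-4/1.111e-3) = ln(0.224521)/ln(0.305401) ≈ 1.2594.
Then r_7 ≈ r_6·(r_6/r_5)^p = 7.618e-5·(0.224521)^1.2594 = 7.618e-5·0.152396 ≈ 1.161e-05.

1.2e-5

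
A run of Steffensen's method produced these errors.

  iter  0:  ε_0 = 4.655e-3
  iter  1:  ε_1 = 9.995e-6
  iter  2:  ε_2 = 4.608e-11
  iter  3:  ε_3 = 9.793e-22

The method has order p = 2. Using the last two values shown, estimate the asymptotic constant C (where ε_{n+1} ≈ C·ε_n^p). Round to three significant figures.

0.461

C ≈ ε_3 / ε_2^2
  = 9.793e-22 / (4.608e-11)^2
  = 9.793e-22 / 2.12337e-21 ≈ 0.4612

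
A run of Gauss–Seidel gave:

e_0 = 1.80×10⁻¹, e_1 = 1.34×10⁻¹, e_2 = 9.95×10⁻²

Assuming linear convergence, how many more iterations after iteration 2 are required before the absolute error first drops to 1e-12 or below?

86

Rate ρ ≈ e_2/e_1 = 9.95×10⁻²/1.34×10⁻¹ = 0.7425.
After j more steps, e_{2+j} ≈ 9.95×10⁻²·ρ^j; need ρ^j ≤ 1e-12/9.95×10⁻² = 1.00503e-11.
j ≥ ln(1.00503e-11)/ln(0.7425) = -25.3234/-0.29773 = 85.055.
So 86 more iterations are needed.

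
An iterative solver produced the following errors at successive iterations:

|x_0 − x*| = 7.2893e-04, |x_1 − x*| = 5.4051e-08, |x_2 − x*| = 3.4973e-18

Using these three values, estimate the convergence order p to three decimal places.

p ≈ ln(|x_2 − x*|/|x_1 − x*|) / ln(|x_1 − x*|/|x_0 − x*|)
  = ln(3.4973e-18/5.4051e-08) / ln(5.4051e-08/7.2893e-04)
  = ln(6.47037e-11) / ln(7.41512e-05)
  = -23.461203 / -9.509404 ≈ 2.467158

2.467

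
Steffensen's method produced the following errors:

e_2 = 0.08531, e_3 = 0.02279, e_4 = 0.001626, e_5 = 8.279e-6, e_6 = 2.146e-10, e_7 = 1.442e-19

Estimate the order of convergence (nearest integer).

Consecutive ratios: e_7/e_6 = 1.442e-19/2.146e-10 = 6.71948e-10, e_6/e_5 = 2.146e-10/8.279e-6 = 2.5921e-05.
p ≈ ln(6.71948e-10)/ln(2.5921e-05) = -21.1208/-10.5605 ≈ 2.00.
So the convergence is quadratic (order 2).

2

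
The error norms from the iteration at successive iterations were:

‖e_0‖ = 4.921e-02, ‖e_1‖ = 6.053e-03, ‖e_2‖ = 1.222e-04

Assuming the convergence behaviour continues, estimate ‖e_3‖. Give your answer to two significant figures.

8.5e-8

First estimate the order: p ≈ ln(‖e_2‖/‖e_1‖) / ln(‖e_1‖/‖e_0‖) = ln(1.222e-04/6.053e-03)/ln(6.053e-03/4.921e-02) = ln(0.0201883)/ln(0.123003) ≈ 1.8624.
Then ‖e_3‖ ≈ ‖e_2‖·(‖e_2‖/‖e_1‖)^p = 1.222e-04·(0.0201883)^1.8624 = 1.222e-04·0.000697297 ≈ 8.521e-08.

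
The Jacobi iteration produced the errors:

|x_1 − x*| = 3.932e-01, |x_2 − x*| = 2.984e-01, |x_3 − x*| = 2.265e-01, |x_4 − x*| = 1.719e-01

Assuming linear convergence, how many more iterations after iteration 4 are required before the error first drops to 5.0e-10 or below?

72

Rate ρ ≈ |x_4 − x*|/|x_3 − x*| = 1.719e-01/2.265e-01 = 0.7589.
After j more steps, |x_{4+j} − x*| ≈ 1.719e-01·ρ^j; need ρ^j ≤ 5.0e-10/1.719e-01 = 2.90867e-09.
j ≥ ln(2.90867e-09)/ln(0.7589) = -19.6556/-0.27589 = 71.244.
So 72 more iterations are needed.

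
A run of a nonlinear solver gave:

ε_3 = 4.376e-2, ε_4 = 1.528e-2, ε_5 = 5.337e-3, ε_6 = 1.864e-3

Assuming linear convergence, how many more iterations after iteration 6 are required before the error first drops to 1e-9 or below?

Rate ρ ≈ ε_6/ε_5 = 1.864e-3/5.337e-3 = 0.3493.
After j more steps, ε_{6+j} ≈ 1.864e-3·ρ^j; need ρ^j ≤ 1e-9/1.864e-3 = 5.36481e-07.
j ≥ ln(5.36481e-07)/ln(0.3493) = -14.4382/-1.05182 = 13.727.
So 14 more iterations are needed.

14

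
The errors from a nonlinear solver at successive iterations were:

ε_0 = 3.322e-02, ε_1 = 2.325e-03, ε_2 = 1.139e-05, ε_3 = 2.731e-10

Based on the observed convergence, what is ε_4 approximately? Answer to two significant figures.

First estimate the order: p ≈ ln(ε_3/ε_2) / ln(ε_2/ε_1) = ln(2.731e-10/1.139e-05)/ln(1.139e-05/2.325e-03) = ln(2.39772e-05)/ln(0.00489892) ≈ 2.0002.
Then ε_4 ≈ ε_3·(ε_3/ε_2)^p = 2.731e-10·(2.39772e-05)^2.0002 = 2.731e-10·5.73684e-10 ≈ 1.567e-19.

1.6e-19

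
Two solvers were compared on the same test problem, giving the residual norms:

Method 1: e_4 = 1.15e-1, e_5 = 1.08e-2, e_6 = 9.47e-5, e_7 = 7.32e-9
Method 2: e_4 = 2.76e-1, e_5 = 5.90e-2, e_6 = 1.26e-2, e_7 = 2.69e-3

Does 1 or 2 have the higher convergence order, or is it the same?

1

Method 1: p ≈ ln(7.32e-9/9.47e-5)/ln(9.47e-5/1.08e-2) ≈ 2.00.
Method 2: p ≈ ln(2.69e-3/1.26e-2)/ln(1.26e-2/5.90e-2) ≈ 1.00.
Method 1 has the higher order (≈2.0 vs ≈1.0).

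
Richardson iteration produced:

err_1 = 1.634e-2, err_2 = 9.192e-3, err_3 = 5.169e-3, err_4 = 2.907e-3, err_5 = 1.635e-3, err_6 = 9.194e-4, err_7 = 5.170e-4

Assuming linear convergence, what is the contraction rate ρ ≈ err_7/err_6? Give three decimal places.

0.562

ρ ≈ err_7/err_6 = 5.170e-4/9.194e-4 = 0.56232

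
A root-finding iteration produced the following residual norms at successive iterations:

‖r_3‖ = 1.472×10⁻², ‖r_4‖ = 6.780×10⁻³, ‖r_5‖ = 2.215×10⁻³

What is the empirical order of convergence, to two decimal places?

p ≈ ln(‖r_5‖/‖r_4‖) / ln(‖r_4‖/‖r_3‖)
  = ln(2.215×10⁻³/6.780×10⁻³) / ln(6.780×10⁻³/1.472×10⁻²)
  = ln(0.326696) / ln(0.460598)
  = -1.11873 / -0.77523 ≈ 1.44309

1.44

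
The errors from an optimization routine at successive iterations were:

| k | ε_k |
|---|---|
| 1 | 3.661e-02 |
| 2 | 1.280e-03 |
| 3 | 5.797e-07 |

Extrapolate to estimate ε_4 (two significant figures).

1.2e-14

First estimate the order: p ≈ ln(ε_3/ε_2) / ln(ε_2/ε_1) = ln(5.797e-07/1.280e-03)/ln(1.280e-03/3.661e-02) = ln(0.000452891)/ln(0.0349631) ≈ 2.2961.
Then ε_4 ≈ ε_3·(ε_3/ε_2)^p = 5.797e-07·(0.000452891)^2.2961 = 5.797e-07·2.0981e-08 ≈ 1.216e-14.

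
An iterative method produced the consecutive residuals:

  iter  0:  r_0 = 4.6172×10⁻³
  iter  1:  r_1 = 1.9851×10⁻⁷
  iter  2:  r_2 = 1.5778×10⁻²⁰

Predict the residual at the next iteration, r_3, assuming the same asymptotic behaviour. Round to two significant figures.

7.9e-60

First estimate the order: p ≈ ln(r_2/r_1) / ln(r_1/r_0) = ln(1.5778×10⁻²⁰/1.9851×10⁻⁷)/ln(1.9851×10⁻⁷/4.6172×10⁻³) = ln(7.94821e-14)/ln(4.29936e-05) ≈ 3.0000.
Then r_3 ≈ r_2·(r_2/r_1)^p = 1.5778×10⁻²⁰·(7.94821e-14)^3.0000 = 1.5778×10⁻²⁰·5.02121e-40 ≈ 7.922e-60.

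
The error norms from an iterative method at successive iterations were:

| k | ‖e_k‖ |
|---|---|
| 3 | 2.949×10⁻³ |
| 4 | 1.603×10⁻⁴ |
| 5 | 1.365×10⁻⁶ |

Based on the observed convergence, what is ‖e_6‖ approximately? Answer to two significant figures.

5.6e-10

First estimate the order: p ≈ ln(‖e_5‖/‖e_4‖) / ln(‖e_4‖/‖e_3‖) = ln(1.365×10⁻⁶/1.603×10⁻⁴)/ln(1.603×10⁻⁴/2.949×10⁻³) = ln(0.00851528)/ln(0.0543574) ≈ 1.6365.
Then ‖e_6‖ ≈ ‖e_5‖·(‖e_5‖/‖e_4‖)^p = 1.365×10⁻⁶·(0.00851528)^1.6365 = 1.365×10⁻⁶·0.000409987 ≈ 5.596e-10.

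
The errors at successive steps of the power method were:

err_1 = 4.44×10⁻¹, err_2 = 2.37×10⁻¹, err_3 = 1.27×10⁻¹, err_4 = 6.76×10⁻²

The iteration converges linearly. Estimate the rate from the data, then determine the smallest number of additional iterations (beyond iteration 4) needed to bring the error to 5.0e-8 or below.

23

Rate ρ ≈ err_4/err_3 = 6.76×10⁻²/1.27×10⁻¹ = 0.5323.
After j more steps, err_{4+j} ≈ 6.76×10⁻²·ρ^j; need ρ^j ≤ 5.0e-8/6.76×10⁻² = 7.39645e-07.
j ≥ ln(7.39645e-07)/ln(0.5323) = -14.1171/-0.63055 = 22.389.
So 23 more iterations are needed.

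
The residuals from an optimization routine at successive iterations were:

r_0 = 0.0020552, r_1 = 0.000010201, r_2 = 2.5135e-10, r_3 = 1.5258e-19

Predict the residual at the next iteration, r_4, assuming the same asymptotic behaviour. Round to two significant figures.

First estimate the order: p ≈ ln(r_3/r_2) / ln(r_2/r_1) = ln(1.5258e-19/2.5135e-10)/ln(2.5135e-10/0.000010201) = ln(6.07042e-10)/ln(2.46397e-05) ≈ 2.0000.
Then r_4 ≈ r_3·(r_3/r_2)^p = 1.5258e-19·(6.07042e-10)^2.0000 = 1.5258e-19·3.685e-19 ≈ 5.623e-38.

5.6e-38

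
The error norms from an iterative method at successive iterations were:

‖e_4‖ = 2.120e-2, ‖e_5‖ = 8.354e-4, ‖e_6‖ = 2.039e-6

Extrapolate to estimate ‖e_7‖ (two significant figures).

First estimate the order: p ≈ ln(‖e_6‖/‖e_5‖) / ln(‖e_5‖/‖e_4‖) = ln(2.039e-6/8.354e-4)/ln(8.354e-4/2.120e-2) = ln(0.00244075)/ln(0.0394057) ≈ 1.8602.
Then ‖e_7‖ ≈ ‖e_6‖·(‖e_6‖/‖e_5‖)^p = 2.039e-6·(0.00244075)^1.8602 = 2.039e-6·1.38125e-05 ≈ 2.816e-11.

2.8e-11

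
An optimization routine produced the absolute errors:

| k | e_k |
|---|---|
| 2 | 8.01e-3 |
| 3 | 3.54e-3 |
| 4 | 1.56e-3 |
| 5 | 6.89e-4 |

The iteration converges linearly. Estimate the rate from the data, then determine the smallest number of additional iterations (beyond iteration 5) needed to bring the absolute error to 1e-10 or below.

Rate ρ ≈ e_5/e_4 = 6.89e-4/1.56e-3 = 0.4417.
After j more steps, e_{5+j} ≈ 6.89e-4·ρ^j; need ρ^j ≤ 1e-10/6.89e-4 = 1.45138e-07.
j ≥ ln(1.45138e-07)/ln(0.4417) = -15.7456/-0.81712 = 19.270.
So 20 more iterations are needed.

20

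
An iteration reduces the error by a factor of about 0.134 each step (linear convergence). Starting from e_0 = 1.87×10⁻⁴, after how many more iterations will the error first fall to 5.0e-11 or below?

8

After k steps, e_k ≈ 1.87×10⁻⁴·0.134^k.
Need 0.134^k ≤ 5.0e-11/1.87×10⁻⁴ = 2.6738e-07.
k ≥ ln(2.6738e-07)/ln(0.134) = -15.1346/-2.00992 = 7.530.
Smallest integer k = 8.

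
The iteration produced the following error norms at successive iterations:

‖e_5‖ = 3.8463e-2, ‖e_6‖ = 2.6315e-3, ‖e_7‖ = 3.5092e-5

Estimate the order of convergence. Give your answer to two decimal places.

p ≈ ln(‖e_7‖/‖e_6‖) / ln(‖e_6‖/‖e_5‖)
  = ln(3.5092e-5/2.6315e-3) / ln(2.6315e-3/3.8463e-2)
  = ln(0.0133354) / ln(0.0684164)
  = -4.31733 / -2.68214 ≈ 1.60966

1.61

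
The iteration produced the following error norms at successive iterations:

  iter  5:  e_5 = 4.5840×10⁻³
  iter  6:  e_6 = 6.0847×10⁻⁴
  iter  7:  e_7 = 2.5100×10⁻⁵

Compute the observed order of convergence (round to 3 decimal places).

1.579

p ≈ ln(e_7/e_6) / ln(e_6/e_5)
  = ln(2.5100×10⁻⁵/6.0847×10⁻⁴) / ln(6.0847×10⁻⁴/4.5840×10⁻³)
  = ln(0.041251) / ln(0.132738)
  = -3.188080 / -2.019378 ≈ 1.578744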